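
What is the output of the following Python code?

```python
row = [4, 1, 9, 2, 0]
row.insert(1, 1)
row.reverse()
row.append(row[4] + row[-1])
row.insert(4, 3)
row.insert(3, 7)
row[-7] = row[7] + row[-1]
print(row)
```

insert 1 at 1 → [4, 1, 1, 9, 2, 0]
reverse → [0, 2, 9, 1, 1, 4]
append row[4]+row[-1] = 1+4 = 5 → [0, 2, 9, 1, 1, 4, 5]
insert 3 at 4 → [0, 2, 9, 1, 3, 1, 4, 5]
insert 7 at 3 → [0, 2, 9, 7, 1, 3, 1, 4, 5]
row[-7] = row[7]+row[-1] = 4+5 = 9 → [0, 2, 9, 7, 1, 3, 1, 4, 5]

[0, 2, 9, 7, 1, 3, 1, 4, 5]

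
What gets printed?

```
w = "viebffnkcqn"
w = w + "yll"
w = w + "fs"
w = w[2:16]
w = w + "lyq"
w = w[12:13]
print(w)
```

f

+ 'yll' → 'viebffnkcqnyll'
+ 'fs' → 'viebffnkcqnyllfs'
slice [2:16] → 'ebffnkcqnyllfs'
+ 'lyq' → 'ebffnkcqnyllfslyq'
slice [12:13] → 'f'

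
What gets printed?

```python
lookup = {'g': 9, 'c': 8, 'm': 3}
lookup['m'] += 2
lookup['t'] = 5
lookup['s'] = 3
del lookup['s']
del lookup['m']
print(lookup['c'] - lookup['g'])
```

-1

lookup['m'] = 3+2 = 5 → {'g': 9, 'c': 8, 'm': 5}
lookup['t'] = 5 → {'g': 9, 'c': 8, 'm': 5, 't': 5}
lookup['s'] = 3 → {'g': 9, 'c': 8, 'm': 5, 't': 5, 's': 3}
del 's' → {'g': 9, 'c': 8, 'm': 5, 't': 5}
del 'm' → {'g': 9, 'c': 8, 't': 5}
lookup['c']-lookup['g'] = 8-9 = -1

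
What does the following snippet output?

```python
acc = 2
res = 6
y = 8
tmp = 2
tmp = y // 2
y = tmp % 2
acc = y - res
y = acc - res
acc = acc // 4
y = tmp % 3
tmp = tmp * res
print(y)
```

1

tmp = 8//2 = 4
y = 4%2 = 0
acc = 0-6 = -6
y = (-6)-6 = -12
acc = (-6)//4 = -2
y = 4%3 = 1
tmp = 4*6 = 24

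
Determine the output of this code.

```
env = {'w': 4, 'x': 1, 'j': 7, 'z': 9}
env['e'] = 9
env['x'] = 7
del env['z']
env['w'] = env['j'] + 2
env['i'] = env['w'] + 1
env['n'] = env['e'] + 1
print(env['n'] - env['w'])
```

1

env['e'] = 9 → {'w': 4, 'x': 1, 'j': 7, 'z': 9, 'e': 9}
env['x'] = 7 → {'w': 4, 'x': 7, 'j': 7, 'z': 9, 'e': 9}
del 'z' → {'w': 4, 'x': 7, 'j': 7, 'e': 9}
env['w'] = env['j']+2 = 9 → {'w': 9, 'x': 7, 'j': 7, 'e': 9}
env['i'] = env['w']+1 = 10 → {'w': 9, 'x': 7, 'j': 7, 'e': 9, 'i': 10}
env['n'] = env['e']+1 = 10 → {'w': 9, 'x': 7, 'j': 7, 'e': 9, 'i': 10, 'n': 10}
env['n']-env['w'] = 10-9 = 1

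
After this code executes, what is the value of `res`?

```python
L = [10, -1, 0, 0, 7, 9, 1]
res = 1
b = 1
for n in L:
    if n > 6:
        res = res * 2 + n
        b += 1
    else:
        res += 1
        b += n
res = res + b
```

n=10: >6, res = 1*2+10 = 12; b=2
n=-1: not >6, res = 12+1 = 13; b=1
n=0: not >6, res = 13+1 = 14; b=1
n=0: not >6, res = 14+1 = 15; b=1
n=7: >6, res = 15*2+7 = 37; b=2
n=9: >6, res = 37*2+9 = 83; b=3
n=1: not >6, res = 83+1 = 84; b=4
res+b = 84+4 = 88

88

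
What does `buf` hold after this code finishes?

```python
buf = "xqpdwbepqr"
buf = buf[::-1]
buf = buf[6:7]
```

reverse → 'rqpebwdpqx'
slice [6:7] → 'd'

'd'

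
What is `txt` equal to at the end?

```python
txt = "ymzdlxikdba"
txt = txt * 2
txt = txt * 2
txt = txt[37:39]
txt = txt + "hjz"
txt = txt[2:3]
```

repeat ×2 → 'ymzdlxikdbaymzdlxikdba'
repeat ×2 → 'ymzdlxikdbaymzdlxikdbaymzdlxikdbaymzdlxikdba'
slice [37:39] → 'lx'
+ 'hjz' → 'lxhjz'
slice [2:3] → 'h'

'h'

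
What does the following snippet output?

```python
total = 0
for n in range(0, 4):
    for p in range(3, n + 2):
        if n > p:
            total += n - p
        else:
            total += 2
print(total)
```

n=2,p=3: not 2>3, total = 0+2 = 2
n=3,p=3: not 3>3, total = 2+2 = 4
n=3,p=4: not 3>4, total = 4+2 = 6

6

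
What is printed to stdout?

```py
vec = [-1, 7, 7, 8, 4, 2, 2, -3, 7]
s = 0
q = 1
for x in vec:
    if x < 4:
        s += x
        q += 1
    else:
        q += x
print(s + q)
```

x=-1: <4, s = 0+(-1) = -1; q=2
x=7: not <4; q=9
x=7: not <4; q=16
x=8: not <4; q=24
x=4: not <4; q=28
x=2: <4, s = (-1)+2 = 1; q=29
x=2: <4, s = 1+2 = 3; q=30
x=-3: <4, s = 3+(-3) = 0; q=31
x=7: not <4; q=38
s+q = 0+38 = 38

38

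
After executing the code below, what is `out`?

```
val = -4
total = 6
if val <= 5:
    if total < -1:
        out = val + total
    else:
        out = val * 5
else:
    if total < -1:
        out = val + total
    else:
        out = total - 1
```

val=-4, total=6
val <= 5 is True; total < -1 is False
→ out = val * 5 = -20

-20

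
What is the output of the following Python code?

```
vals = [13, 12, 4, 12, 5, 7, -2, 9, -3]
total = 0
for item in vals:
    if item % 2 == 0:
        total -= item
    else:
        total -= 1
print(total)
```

item=13: not even, total = 0-1 = -1
item=12: even, total = (-1)-12 = -13
item=4: even, total = (-13)-4 = -17
item=12: even, total = (-17)-12 = -29
item=5: not even, total = (-29)-1 = -30
item=7: not even, total = (-30)-1 = -31
item=-2: even, total = (-31)-(-2) = -29
item=9: not even, total = (-29)-1 = -30
item=-3: not even, total = (-30)-1 = -31

-31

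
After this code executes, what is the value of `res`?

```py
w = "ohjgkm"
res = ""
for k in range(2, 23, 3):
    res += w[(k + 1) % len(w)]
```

k=2: add w[3]='g' → 'g'
k=5: add w[0]='o' → 'go'
k=8: add w[3]='g' → 'gog'
k=11: add w[0]='o' → 'gogo'
k=14: add w[3]='g' → 'gogog'
k=17: add w[0]='o' → 'gogogo'
k=20: add w[3]='g' → 'gogogog'

'gogogog'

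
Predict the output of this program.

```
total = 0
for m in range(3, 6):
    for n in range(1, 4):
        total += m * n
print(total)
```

m=3,n=1: total = 0+3 = 3
m=3,n=2: total = 3+6 = 9
m=3,n=3: total = 9+9 = 18
m=4,n=1: total = 18+4 = 22
m=4,n=2: total = 22+8 = 30
m=4,n=3: total = 30+12 = 42
m=5,n=1: total = 42+5 = 47
m=5,n=2: total = 47+10 = 57
m=5,n=3: total = 57+15 = 72

72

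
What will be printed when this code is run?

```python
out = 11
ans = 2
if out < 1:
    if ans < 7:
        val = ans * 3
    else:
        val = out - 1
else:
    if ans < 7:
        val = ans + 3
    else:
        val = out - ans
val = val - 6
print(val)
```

out=11, ans=2
out < 1 is False; ans < 7 is True
→ val = ans + 3 = 5
val = 5-6 = -1

-1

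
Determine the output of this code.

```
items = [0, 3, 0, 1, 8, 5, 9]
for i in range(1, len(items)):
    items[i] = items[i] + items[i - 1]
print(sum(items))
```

65

i=1: items[1] = 3+0 = 3 → [0, 3, 0, 1, 8, 5, 9]
i=2: items[2] = 0+3 = 3 → [0, 3, 3, 1, 8, 5, 9]
i=3: items[3] = 1+3 = 4 → [0, 3, 3, 4, 8, 5, 9]
i=4: items[4] = 8+4 = 12 → [0, 3, 3, 4, 12, 5, 9]
i=5: items[5] = 5+12 = 17 → [0, 3, 3, 4, 12, 17, 9]
i=6: items[6] = 9+17 = 26 → [0, 3, 3, 4, 12, 17, 26]
sum = 65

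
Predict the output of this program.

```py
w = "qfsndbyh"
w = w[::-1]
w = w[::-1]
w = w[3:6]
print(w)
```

ndb

reverse → 'hybdnsfq'
reverse → 'qfsndbyh'
slice [3:6] → 'ndb'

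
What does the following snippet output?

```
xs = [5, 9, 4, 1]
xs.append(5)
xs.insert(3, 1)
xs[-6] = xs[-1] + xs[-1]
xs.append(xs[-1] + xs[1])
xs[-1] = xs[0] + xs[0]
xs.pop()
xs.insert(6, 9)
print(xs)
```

append 5 → [5, 9, 4, 1, 5]
insert 1 at 3 → [5, 9, 4, 1, 1, 5]
xs[-6] = xs[-1]+xs[-1] = 5+5 = 10 → [10, 9, 4, 1, 1, 5]
append xs[-1]+xs[1] = 5+9 = 14 → [10, 9, 4, 1, 1, 5, 14]
xs[-1] = xs[0]+xs[0] = 10+10 = 20 → [10, 9, 4, 1, 1, 5, 20]
pop() removes 20 → [10, 9, 4, 1, 1, 5]
insert 9 at 6 → [10, 9, 4, 1, 1, 5, 9]

[10, 9, 4, 1, 1, 5, 9]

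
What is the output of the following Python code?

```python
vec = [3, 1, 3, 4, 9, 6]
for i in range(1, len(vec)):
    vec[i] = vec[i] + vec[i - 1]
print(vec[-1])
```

26

i=1: vec[1] = 1+3 = 4 → [3, 4, 3, 4, 9, 6]
i=2: vec[2] = 3+4 = 7 → [3, 4, 7, 4, 9, 6]
i=3: vec[3] = 4+7 = 11 → [3, 4, 7, 11, 9, 6]
i=4: vec[4] = 9+11 = 20 → [3, 4, 7, 11, 20, 6]
i=5: vec[5] = 6+20 = 26 → [3, 4, 7, 11, 20, 26]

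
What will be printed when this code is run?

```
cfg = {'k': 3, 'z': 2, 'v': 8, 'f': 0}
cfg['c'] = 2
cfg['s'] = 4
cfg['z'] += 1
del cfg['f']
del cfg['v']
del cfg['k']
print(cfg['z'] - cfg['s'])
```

cfg['c'] = 2 → {'k': 3, 'z': 2, 'v': 8, 'f': 0, 'c': 2}
cfg['s'] = 4 → {'k': 3, 'z': 2, 'v': 8, 'f': 0, 'c': 2, 's': 4}
cfg['z'] = 2+1 = 3 → {'k': 3, 'z': 3, 'v': 8, 'f': 0, 'c': 2, 's': 4}
del 'f' → {'k': 3, 'z': 3, 'v': 8, 'c': 2, 's': 4}
del 'v' → {'k': 3, 'z': 3, 'c': 2, 's': 4}
del 'k' → {'z': 3, 'c': 2, 's': 4}
cfg['z']-cfg['s'] = 3-4 = -1

-1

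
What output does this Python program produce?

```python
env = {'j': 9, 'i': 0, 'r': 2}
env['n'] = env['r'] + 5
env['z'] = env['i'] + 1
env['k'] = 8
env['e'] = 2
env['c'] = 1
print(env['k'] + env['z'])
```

env['n'] = env['r']+5 = 7 → {'j': 9, 'i': 0, 'r': 2, 'n': 7}
env['z'] = env['i']+1 = 1 → {'j': 9, 'i': 0, 'r': 2, 'n': 7, 'z': 1}
env['k'] = 8 → {'j': 9, 'i': 0, 'r': 2, 'n': 7, 'z': 1, 'k': 8}
env['e'] = 2 → {'j': 9, 'i': 0, 'r': 2, 'n': 7, 'z': 1, 'k': 8, 'e': 2}
env['c'] = 1 → {'j': 9, 'i': 0, 'r': 2, 'n': 7, 'z': 1, 'k': 8, 'e': 2, 'c': 1}
env['k']+env['z'] = 8+1 = 9

9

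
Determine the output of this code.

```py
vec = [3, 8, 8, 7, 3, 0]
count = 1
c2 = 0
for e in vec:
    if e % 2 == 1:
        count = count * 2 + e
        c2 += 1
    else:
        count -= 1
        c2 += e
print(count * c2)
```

e=3: odd, count = 1*2+3 = 5; c2=1
e=8: not odd, count = 5-1 = 4; c2=9
e=8: not odd, count = 4-1 = 3; c2=17
e=7: odd, count = 3*2+7 = 13; c2=18
e=3: odd, count = 13*2+3 = 29; c2=19
e=0: not odd, count = 29-1 = 28; c2=19
count*c2 = 28*19 = 532

532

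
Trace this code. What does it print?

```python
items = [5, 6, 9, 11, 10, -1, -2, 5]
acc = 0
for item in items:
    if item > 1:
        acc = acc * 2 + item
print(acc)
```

item=5: >1, acc = 0*2+5 = 5
item=6: >1, acc = 5*2+6 = 16
item=9: >1, acc = 16*2+9 = 41
item=11: >1, acc = 41*2+11 = 93
item=10: >1, acc = 93*2+10 = 196
item=-1: not >1
item=-2: not >1
item=5: >1, acc = 196*2+5 = 397

397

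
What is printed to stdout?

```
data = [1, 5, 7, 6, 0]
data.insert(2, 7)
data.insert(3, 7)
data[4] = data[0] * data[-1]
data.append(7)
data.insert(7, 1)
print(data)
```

[1, 5, 7, 7, 0, 6, 0, 1, 7]

insert 7 at 2 → [1, 5, 7, 7, 6, 0]
insert 7 at 3 → [1, 5, 7, 7, 7, 6, 0]
data[4] = data[0]*data[-1] = 1*0 = 0 → [1, 5, 7, 7, 0, 6, 0]
append 7 → [1, 5, 7, 7, 0, 6, 0, 7]
insert 1 at 7 → [1, 5, 7, 7, 0, 6, 0, 1, 7]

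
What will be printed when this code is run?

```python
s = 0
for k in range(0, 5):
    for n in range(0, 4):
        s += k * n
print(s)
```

60

k=0,n=0: s = 0+0 = 0
k=0,n=1: s = 0+0 = 0
k=0,n=2: s = 0+0 = 0
k=0,n=3: s = 0+0 = 0
k=1,n=0: s = 0+0 = 0
k=1,n=1: s = 0+1 = 1
k=1,n=2: s = 1+2 = 3
k=1,n=3: s = 3+3 = 6
k=2,n=0: s = 6+0 = 6
k=2,n=1: s = 6+2 = 8
k=2,n=2: s = 8+4 = 12
k=2,n=3: s = 12+6 = 18
k=3,n=0: s = 18+0 = 18
k=3,n=1: s = 18+3 = 21
k=3,n=2: s = 21+6 = 27
k=3,n=3: s = 27+9 = 36
k=4,n=0: s = 36+0 = 36
k=4,n=1: s = 36+4 = 40
k=4,n=2: s = 40+8 = 48
k=4,n=3: s = 48+12 = 60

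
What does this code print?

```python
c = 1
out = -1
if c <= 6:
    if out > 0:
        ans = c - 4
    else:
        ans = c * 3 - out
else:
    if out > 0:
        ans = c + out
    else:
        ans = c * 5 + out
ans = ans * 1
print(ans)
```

4

c=1, out=-1
c <= 6 is True; out > 0 is False
→ ans = c * 3 - out = 4
ans = 4*1 = 4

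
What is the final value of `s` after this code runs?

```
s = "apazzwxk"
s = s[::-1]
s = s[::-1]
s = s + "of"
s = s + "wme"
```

reverse → 'kxwzzapa'
reverse → 'apazzwxk'
+ 'of' → 'apazzwxkof'
+ 'wme' → 'apazzwxkofwme'

'apazzwxkofwme'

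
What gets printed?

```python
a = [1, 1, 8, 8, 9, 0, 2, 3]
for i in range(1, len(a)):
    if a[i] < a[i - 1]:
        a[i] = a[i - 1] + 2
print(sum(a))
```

66

i=1: 1>=1, unchanged → [1, 1, 8, 8, 9, 0, 2, 3]
i=2: 8>=1, unchanged → [1, 1, 8, 8, 9, 0, 2, 3]
i=3: 8>=8, unchanged → [1, 1, 8, 8, 9, 0, 2, 3]
i=4: 9>=8, unchanged → [1, 1, 8, 8, 9, 0, 2, 3]
i=5: 0<9, a[5] = 9+2 = 11 → [1, 1, 8, 8, 9, 11, 2, 3]
i=6: 2<11, a[6] = 11+2 = 13 → [1, 1, 8, 8, 9, 11, 13, 3]
i=7: 3<13, a[7] = 13+2 = 15 → [1, 1, 8, 8, 9, 11, 13, 15]
sum = 66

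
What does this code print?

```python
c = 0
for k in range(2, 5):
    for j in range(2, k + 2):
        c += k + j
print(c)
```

k=2,j=2: c = 0+4 = 4
k=2,j=3: c = 4+5 = 9
k=3,j=2: c = 9+5 = 14
k=3,j=3: c = 14+6 = 20
k=3,j=4: c = 20+7 = 27
k=4,j=2: c = 27+6 = 33
k=4,j=3: c = 33+7 = 40
k=4,j=4: c = 40+8 = 48
k=4,j=5: c = 48+9 = 57

57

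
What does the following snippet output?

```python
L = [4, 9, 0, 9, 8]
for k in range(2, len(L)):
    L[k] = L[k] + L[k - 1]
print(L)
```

k=2: L[2] = 0+9 = 9 → [4, 9, 9, 9, 8]
k=3: L[3] = 9+9 = 18 → [4, 9, 9, 18, 8]
k=4: L[4] = 8+18 = 26 → [4, 9, 9, 18, 26]

[4, 9, 9, 18, 26]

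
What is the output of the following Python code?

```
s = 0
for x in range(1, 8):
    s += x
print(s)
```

x=1: s = 0+1 = 1
x=2: s = 1+2 = 3
x=3: s = 3+3 = 6
x=4: s = 6+4 = 10
x=5: s = 10+5 = 15
x=6: s = 15+6 = 21
x=7: s = 21+7 = 28

28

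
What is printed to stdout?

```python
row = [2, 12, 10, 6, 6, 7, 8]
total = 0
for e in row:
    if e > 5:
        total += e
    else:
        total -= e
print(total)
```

47

e=2: not >5, total = 0-2 = -2
e=12: >5, total = (-2)+12 = 10
e=10: >5, total = 10+10 = 20
e=6: >5, total = 20+6 = 26
e=6: >5, total = 26+6 = 32
e=7: >5, total = 32+7 = 39
e=8: >5, total = 39+8 = 47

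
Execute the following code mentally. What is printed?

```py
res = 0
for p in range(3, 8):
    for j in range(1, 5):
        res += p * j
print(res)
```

p=3,j=1: res = 0+3 = 3
p=3,j=2: res = 3+6 = 9
p=3,j=3: res = 9+9 = 18
p=3,j=4: res = 18+12 = 30
p=4,j=1: res = 30+4 = 34
p=4,j=2: res = 34+8 = 42
p=4,j=3: res = 42+12 = 54
p=4,j=4: res = 54+16 = 70
p=5,j=1: res = 70+5 = 75
p=5,j=2: res = 75+10 = 85
p=5,j=3: res = 85+15 = 100
p=5,j=4: res = 100+20 = 120
p=6,j=1: res = 120+6 = 126
p=6,j=2: res = 126+12 = 138
p=6,j=3: res = 138+18 = 156
p=6,j=4: res = 156+24 = 180
p=7,j=1: res = 180+7 = 187
p=7,j=2: res = 187+14 = 201
p=7,j=3: res = 201+21 = 222
p=7,j=4: res = 222+28 = 250

250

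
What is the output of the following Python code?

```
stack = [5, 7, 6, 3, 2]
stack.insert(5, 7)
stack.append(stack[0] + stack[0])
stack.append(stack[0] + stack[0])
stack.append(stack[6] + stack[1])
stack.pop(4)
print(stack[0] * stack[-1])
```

insert 7 at 5 → [5, 7, 6, 3, 2, 7]
append stack[0]+stack[0] = 5+5 = 10 → [5, 7, 6, 3, 2, 7, 10]
append stack[0]+stack[0] = 5+5 = 10 → [5, 7, 6, 3, 2, 7, 10, 10]
append stack[6]+stack[1] = 10+7 = 17 → [5, 7, 6, 3, 2, 7, 10, 10, 17]
pop(4) removes 2 → [5, 7, 6, 3, 7, 10, 10, 17]
stack[0]*stack[-1] = 5*17 = 85

85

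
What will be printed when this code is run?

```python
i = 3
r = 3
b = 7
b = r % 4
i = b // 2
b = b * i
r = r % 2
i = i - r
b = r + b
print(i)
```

b = 3%4 = 3
i = 3//2 = 1
b = 3*1 = 3
r = 3%2 = 1
i = 1-1 = 0
b = 1+3 = 4

0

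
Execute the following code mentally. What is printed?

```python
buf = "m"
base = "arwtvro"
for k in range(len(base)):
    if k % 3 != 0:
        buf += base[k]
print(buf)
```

k=0: skip
k=1: add 'r' → 'mr'
k=2: add 'w' → 'mrw'
k=3: skip
k=4: add 'v' → 'mrwv'
k=5: add 'r' → 'mrwvr'
k=6: skip

mrwvr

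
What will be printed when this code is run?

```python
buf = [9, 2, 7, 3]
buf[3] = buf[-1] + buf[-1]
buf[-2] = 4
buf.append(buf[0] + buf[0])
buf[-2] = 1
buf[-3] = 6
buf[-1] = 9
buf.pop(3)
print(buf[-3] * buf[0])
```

18

buf[3] = buf[-1]+buf[-1] = 3+3 = 6 → [9, 2, 7, 6]
buf[-2] = 4 → [9, 2, 4, 6]
append buf[0]+buf[0] = 9+9 = 18 → [9, 2, 4, 6, 18]
buf[-2] = 1 → [9, 2, 4, 1, 18]
buf[-3] = 6 → [9, 2, 6, 1, 18]
buf[-1] = 9 → [9, 2, 6, 1, 9]
pop(3) removes 1 → [9, 2, 6, 9]
buf[-3]*buf[0] = 2*9 = 18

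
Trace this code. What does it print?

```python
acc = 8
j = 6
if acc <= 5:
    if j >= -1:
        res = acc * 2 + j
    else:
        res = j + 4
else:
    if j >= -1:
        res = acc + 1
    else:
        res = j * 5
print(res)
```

acc=8, j=6
acc <= 5 is False; j >= -1 is True
→ res = acc + 1 = 9

9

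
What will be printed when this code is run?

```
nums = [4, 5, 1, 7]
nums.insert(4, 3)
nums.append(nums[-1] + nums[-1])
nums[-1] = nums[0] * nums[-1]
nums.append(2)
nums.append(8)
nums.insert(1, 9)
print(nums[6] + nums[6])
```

48

insert 3 at 4 → [4, 5, 1, 7, 3]
append nums[-1]+nums[-1] = 3+3 = 6 → [4, 5, 1, 7, 3, 6]
nums[-1] = nums[0]*nums[-1] = 4*6 = 24 → [4, 5, 1, 7, 3, 24]
append 2 → [4, 5, 1, 7, 3, 24, 2]
append 8 → [4, 5, 1, 7, 3, 24, 2, 8]
insert 9 at 1 → [4, 9, 5, 1, 7, 3, 24, 2, 8]
nums[6]+nums[6] = 24+24 = 48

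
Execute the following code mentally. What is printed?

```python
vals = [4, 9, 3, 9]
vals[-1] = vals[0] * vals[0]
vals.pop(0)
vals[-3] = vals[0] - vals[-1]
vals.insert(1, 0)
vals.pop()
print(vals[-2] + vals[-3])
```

vals[-1] = vals[0]*vals[0] = 4*4 = 16 → [4, 9, 3, 16]
pop(0) removes 4 → [9, 3, 16]
vals[-3] = vals[0]-vals[-1] = 9-16 = -7 → [-7, 3, 16]
insert 0 at 1 → [-7, 0, 3, 16]
pop() removes 16 → [-7, 0, 3]
vals[-2]+vals[-3] = 0+(-7) = -7

-7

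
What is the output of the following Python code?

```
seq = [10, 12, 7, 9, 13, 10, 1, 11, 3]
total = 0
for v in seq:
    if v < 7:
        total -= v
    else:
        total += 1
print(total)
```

3

v=10: not <7, total = 0+1 = 1
v=12: not <7, total = 1+1 = 2
v=7: not <7, total = 2+1 = 3
v=9: not <7, total = 3+1 = 4
v=13: not <7, total = 4+1 = 5
v=10: not <7, total = 5+1 = 6
v=1: <7, total = 6-1 = 5
v=11: not <7, total = 5+1 = 6
v=3: <7, total = 6-3 = 3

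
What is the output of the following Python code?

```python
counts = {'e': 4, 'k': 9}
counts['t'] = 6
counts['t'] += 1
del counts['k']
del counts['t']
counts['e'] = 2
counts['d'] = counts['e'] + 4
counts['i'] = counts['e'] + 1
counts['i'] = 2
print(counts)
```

counts['t'] = 6 → {'e': 4, 'k': 9, 't': 6}
counts['t'] = 6+1 = 7 → {'e': 4, 'k': 9, 't': 7}
del 'k' → {'e': 4, 't': 7}
del 't' → {'e': 4}
counts['e'] = 2 → {'e': 2}
counts['d'] = counts['e']+4 = 6 → {'e': 2, 'd': 6}
counts['i'] = counts['e']+1 = 3 → {'e': 2, 'd': 6, 'i': 3}
counts['i'] = 2 → {'e': 2, 'd': 6, 'i': 2}

{'e': 2, 'd': 6, 'i': 2}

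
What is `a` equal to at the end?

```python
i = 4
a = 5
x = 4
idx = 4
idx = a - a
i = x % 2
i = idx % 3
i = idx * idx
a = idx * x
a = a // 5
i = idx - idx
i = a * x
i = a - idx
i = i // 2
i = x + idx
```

idx = 5-5 = 0
i = 4%2 = 0
i = 0%3 = 0
i = 0*0 = 0
a = 0*4 = 0
a = 0//5 = 0
i = 0-0 = 0
i = 0*4 = 0
i = 0-0 = 0
i = 0//2 = 0
i = 4+0 = 4

0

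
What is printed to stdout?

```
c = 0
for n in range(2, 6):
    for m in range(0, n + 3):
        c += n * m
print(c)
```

289

n=2,m=0: c = 0+0 = 0
n=2,m=1: c = 0+2 = 2
n=2,m=2: c = 2+4 = 6
n=2,m=3: c = 6+6 = 12
n=2,m=4: c = 12+8 = 20
n=3,m=0: c = 20+0 = 20
n=3,m=1: c = 20+3 = 23
n=3,m=2: c = 23+6 = 29
n=3,m=3: c = 29+9 = 38
n=3,m=4: c = 38+12 = 50
n=3,m=5: c = 50+15 = 65
n=4,m=0: c = 65+0 = 65
n=4,m=1: c = 65+4 = 69
n=4,m=2: c = 69+8 = 77
n=4,m=3: c = 77+12 = 89
n=4,m=4: c = 89+16 = 105
n=4,m=5: c = 105+20 = 125
n=4,m=6: c = 125+24 = 149
n=5,m=0: c = 149+0 = 149
n=5,m=1: c = 149+5 = 154
n=5,m=2: c = 154+10 = 164
n=5,m=3: c = 164+15 = 179
n=5,m=4: c = 179+20 = 199
n=5,m=5: c = 199+25 = 224
n=5,m=6: c = 224+30 = 254
n=5,m=7: c = 254+35 = 289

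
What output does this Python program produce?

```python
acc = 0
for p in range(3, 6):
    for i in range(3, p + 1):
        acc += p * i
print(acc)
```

p=3,i=3: acc = 0+9 = 9
p=4,i=3: acc = 9+12 = 21
p=4,i=4: acc = 21+16 = 37
p=5,i=3: acc = 37+15 = 52
p=5,i=4: acc = 52+20 = 72
p=5,i=5: acc = 72+25 = 97

97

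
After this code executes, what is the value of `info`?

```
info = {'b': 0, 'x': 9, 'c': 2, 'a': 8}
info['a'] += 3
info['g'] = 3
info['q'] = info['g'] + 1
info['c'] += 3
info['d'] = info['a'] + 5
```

info['a'] = 8+3 = 11 → {'b': 0, 'x': 9, 'c': 2, 'a': 11}
info['g'] = 3 → {'b': 0, 'x': 9, 'c': 2, 'a': 11, 'g': 3}
info['q'] = info['g']+1 = 4 → {'b': 0, 'x': 9, 'c': 2, 'a': 11, 'g': 3, 'q': 4}
info['c'] = 2+3 = 5 → {'b': 0, 'x': 9, 'c': 5, 'a': 11, 'g': 3, 'q': 4}
info['d'] = info['a']+5 = 16 → {'b': 0, 'x': 9, 'c': 5, 'a': 11, 'g': 3, 'q': 4, 'd': 16}

{'b': 0, 'x': 9, 'c': 5, 'a': 11, 'g': 3, 'q': 4, 'd': 16}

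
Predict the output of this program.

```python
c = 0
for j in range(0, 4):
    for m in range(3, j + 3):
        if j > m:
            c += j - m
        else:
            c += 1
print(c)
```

6

j=1,m=3: not 1>3, c = 0+1 = 1
j=2,m=3: not 2>3, c = 1+1 = 2
j=2,m=4: not 2>4, c = 2+1 = 3
j=3,m=3: not 3>3, c = 3+1 = 4
j=3,m=4: not 3>4, c = 4+1 = 5
j=3,m=5: not 3>5, c = 5+1 = 6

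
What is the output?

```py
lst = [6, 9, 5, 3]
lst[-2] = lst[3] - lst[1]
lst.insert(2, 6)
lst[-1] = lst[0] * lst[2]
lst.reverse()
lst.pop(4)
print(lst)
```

lst[-2] = lst[3]-lst[1] = 3-9 = -6 → [6, 9, -6, 3]
insert 6 at 2 → [6, 9, 6, -6, 3]
lst[-1] = lst[0]*lst[2] = 6*6 = 36 → [6, 9, 6, -6, 36]
reverse → [36, -6, 6, 9, 6]
pop(4) removes 6 → [36, -6, 6, 9]

[36, -6, 6, 9]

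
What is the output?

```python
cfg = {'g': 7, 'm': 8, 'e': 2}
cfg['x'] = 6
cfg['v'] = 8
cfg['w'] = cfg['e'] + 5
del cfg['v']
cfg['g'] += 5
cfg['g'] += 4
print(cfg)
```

{'g': 16, 'm': 8, 'e': 2, 'x': 6, 'w': 7}

cfg['x'] = 6 → {'g': 7, 'm': 8, 'e': 2, 'x': 6}
cfg['v'] = 8 → {'g': 7, 'm': 8, 'e': 2, 'x': 6, 'v': 8}
cfg['w'] = cfg['e']+5 = 7 → {'g': 7, 'm': 8, 'e': 2, 'x': 6, 'v': 8, 'w': 7}
del 'v' → {'g': 7, 'm': 8, 'e': 2, 'x': 6, 'w': 7}
cfg['g'] = 7+5 = 12 → {'g': 12, 'm': 8, 'e': 2, 'x': 6, 'w': 7}
cfg['g'] = 12+4 = 16 → {'g': 16, 'm': 8, 'e': 2, 'x': 6, 'w': 7}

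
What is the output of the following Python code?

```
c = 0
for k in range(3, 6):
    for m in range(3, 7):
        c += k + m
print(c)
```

k=3,m=3: c = 0+6 = 6
k=3,m=4: c = 6+7 = 13
k=3,m=5: c = 13+8 = 21
k=3,m=6: c = 21+9 = 30
k=4,m=3: c = 30+7 = 37
k=4,m=4: c = 37+8 = 45
k=4,m=5: c = 45+9 = 54
k=4,m=6: c = 54+10 = 64
k=5,m=3: c = 64+8 = 72
k=5,m=4: c = 72+9 = 81
k=5,m=5: c = 81+10 = 91
k=5,m=6: c = 91+11 = 102

102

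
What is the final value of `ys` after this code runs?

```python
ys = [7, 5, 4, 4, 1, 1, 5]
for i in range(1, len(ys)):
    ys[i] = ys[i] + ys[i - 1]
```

[7, 12, 16, 20, 21, 22, 27]

i=1: ys[1] = 5+7 = 12 → [7, 12, 4, 4, 1, 1, 5]
i=2: ys[2] = 4+12 = 16 → [7, 12, 16, 4, 1, 1, 5]
i=3: ys[3] = 4+16 = 20 → [7, 12, 16, 20, 1, 1, 5]
i=4: ys[4] = 1+20 = 21 → [7, 12, 16, 20, 21, 1, 5]
i=5: ys[5] = 1+21 = 22 → [7, 12, 16, 20, 21, 22, 5]
i=6: ys[6] = 5+22 = 27 → [7, 12, 16, 20, 21, 22, 27]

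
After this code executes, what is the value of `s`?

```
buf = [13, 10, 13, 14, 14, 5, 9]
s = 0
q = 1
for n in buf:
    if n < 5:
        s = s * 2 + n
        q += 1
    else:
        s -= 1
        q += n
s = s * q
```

n=13: not <5, s = 0-1 = -1; q=14
n=10: not <5, s = (-1)-1 = -2; q=24
n=13: not <5, s = (-2)-1 = -3; q=37
n=14: not <5, s = (-3)-1 = -4; q=51
n=14: not <5, s = (-4)-1 = -5; q=65
n=5: not <5, s = (-5)-1 = -6; q=70
n=9: not <5, s = (-6)-1 = -7; q=79
s*q = (-7)*79 = -553

-553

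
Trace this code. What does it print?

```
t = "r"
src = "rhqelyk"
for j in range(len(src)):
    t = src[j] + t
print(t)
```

kyleqhrr

j=0: prepend 'r' → 'rr'
j=1: prepend 'h' → 'hrr'
j=2: prepend 'q' → 'qhrr'
j=3: prepend 'e' → 'eqhrr'
j=4: prepend 'l' → 'leqhrr'
j=5: prepend 'y' → 'yleqhrr'
j=6: prepend 'k' → 'kyleqhrr'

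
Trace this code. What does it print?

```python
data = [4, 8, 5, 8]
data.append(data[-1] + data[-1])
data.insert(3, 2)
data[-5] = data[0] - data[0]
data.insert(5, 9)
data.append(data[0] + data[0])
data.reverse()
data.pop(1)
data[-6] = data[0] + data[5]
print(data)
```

[8, 8, 8, 2, 5, 0, 4]

append data[-1]+data[-1] = 8+8 = 16 → [4, 8, 5, 8, 16]
insert 2 at 3 → [4, 8, 5, 2, 8, 16]
data[-5] = data[0]-data[0] = 4-4 = 0 → [4, 0, 5, 2, 8, 16]
insert 9 at 5 → [4, 0, 5, 2, 8, 9, 16]
append data[0]+data[0] = 4+4 = 8 → [4, 0, 5, 2, 8, 9, 16, 8]
reverse → [8, 16, 9, 8, 2, 5, 0, 4]
pop(1) removes 16 → [8, 9, 8, 2, 5, 0, 4]
data[-6] = data[0]+data[5] = 8+0 = 8 → [8, 8, 8, 2, 5, 0, 4]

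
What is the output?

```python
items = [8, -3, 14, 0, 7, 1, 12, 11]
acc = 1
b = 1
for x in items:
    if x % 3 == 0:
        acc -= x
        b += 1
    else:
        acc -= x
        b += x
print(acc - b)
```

-94

x=8: not %3==0, acc = 1-8 = -7; b=9
x=-3: %3==0, acc = (-7)-(-3) = -4; b=10
x=14: not %3==0, acc = (-4)-14 = -18; b=24
x=0: %3==0, acc = (-18)-0 = -18; b=25
x=7: not %3==0, acc = (-18)-7 = -25; b=32
x=1: not %3==0, acc = (-25)-1 = -26; b=33
x=12: %3==0, acc = (-26)-12 = -38; b=34
x=11: not %3==0, acc = (-38)-11 = -49; b=45
acc-b = (-49)-45 = -94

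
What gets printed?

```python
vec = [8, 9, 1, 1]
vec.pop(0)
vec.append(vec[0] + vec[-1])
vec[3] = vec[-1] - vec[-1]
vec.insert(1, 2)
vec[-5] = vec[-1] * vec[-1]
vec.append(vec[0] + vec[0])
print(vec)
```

pop(0) removes 8 → [9, 1, 1]
append vec[0]+vec[-1] = 9+1 = 10 → [9, 1, 1, 10]
vec[3] = vec[-1]-vec[-1] = 10-10 = 0 → [9, 1, 1, 0]
insert 2 at 1 → [9, 2, 1, 1, 0]
vec[-5] = vec[-1]*vec[-1] = 0*0 = 0 → [0, 2, 1, 1, 0]
append vec[0]+vec[0] = 0+0 = 0 → [0, 2, 1, 1, 0, 0]

[0, 2, 1, 1, 0, 0]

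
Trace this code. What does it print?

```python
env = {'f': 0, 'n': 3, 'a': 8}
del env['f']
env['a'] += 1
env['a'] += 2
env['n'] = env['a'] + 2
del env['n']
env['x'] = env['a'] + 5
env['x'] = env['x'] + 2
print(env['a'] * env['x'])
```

del 'f' → {'n': 3, 'a': 8}
env['a'] = 8+1 = 9 → {'n': 3, 'a': 9}
env['a'] = 9+2 = 11 → {'n': 3, 'a': 11}
env['n'] = env['a']+2 = 13 → {'n': 13, 'a': 11}
del 'n' → {'a': 11}
env['x'] = env['a']+5 = 16 → {'a': 11, 'x': 16}
env['x'] = env['x']+2 = 18 → {'a': 11, 'x': 18}
env['a']*env['x'] = 11*18 = 198

198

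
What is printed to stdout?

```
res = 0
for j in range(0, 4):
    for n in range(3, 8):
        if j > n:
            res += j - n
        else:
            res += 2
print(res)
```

j=0,n=3: not 0>3, res = 0+2 = 2
j=0,n=4: not 0>4, res = 2+2 = 4
j=0,n=5: not 0>5, res = 4+2 = 6
j=0,n=6: not 0>6, res = 6+2 = 8
j=0,n=7: not 0>7, res = 8+2 = 10
j=1,n=3: not 1>3, res = 10+2 = 12
j=1,n=4: not 1>4, res = 12+2 = 14
j=1,n=5: not 1>5, res = 14+2 = 16
j=1,n=6: not 1>6, res = 16+2 = 18
j=1,n=7: not 1>7, res = 18+2 = 20
j=2,n=3: not 2>3, res = 20+2 = 22
j=2,n=4: not 2>4, res = 22+2 = 24
j=2,n=5: not 2>5, res = 24+2 = 26
j=2,n=6: not 2>6, res = 26+2 = 28
j=2,n=7: not 2>7, res = 28+2 = 30
j=3,n=3: not 3>3, res = 30+2 = 32
j=3,n=4: not 3>4, res = 32+2 = 34
j=3,n=5: not 3>5, res = 34+2 = 36
j=3,n=6: not 3>6, res = 36+2 = 38
j=3,n=7: not 3>7, res = 38+2 = 40

40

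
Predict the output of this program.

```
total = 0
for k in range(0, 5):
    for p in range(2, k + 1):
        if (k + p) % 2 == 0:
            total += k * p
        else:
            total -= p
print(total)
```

32

k=2,p=2: even sum, total = 0+4 = 4
k=3,p=2: odd sum, total = 4-2 = 2
k=3,p=3: even sum, total = 2+9 = 11
k=4,p=2: even sum, total = 11+8 = 19
k=4,p=3: odd sum, total = 19-3 = 16
k=4,p=4: even sum, total = 16+16 = 32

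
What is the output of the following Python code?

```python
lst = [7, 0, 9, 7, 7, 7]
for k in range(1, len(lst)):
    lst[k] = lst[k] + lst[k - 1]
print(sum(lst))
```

120

k=1: lst[1] = 0+7 = 7 → [7, 7, 9, 7, 7, 7]
k=2: lst[2] = 9+7 = 16 → [7, 7, 16, 7, 7, 7]
k=3: lst[3] = 7+16 = 23 → [7, 7, 16, 23, 7, 7]
k=4: lst[4] = 7+23 = 30 → [7, 7, 16, 23, 30, 7]
k=5: lst[5] = 7+30 = 37 → [7, 7, 16, 23, 30, 37]
sum = 120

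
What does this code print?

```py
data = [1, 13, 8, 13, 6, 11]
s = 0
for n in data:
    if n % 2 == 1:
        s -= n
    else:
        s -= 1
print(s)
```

n=1: odd, s = 0-1 = -1
n=13: odd, s = (-1)-13 = -14
n=8: not odd, s = (-14)-1 = -15
n=13: odd, s = (-15)-13 = -28
n=6: not odd, s = (-28)-1 = -29
n=11: odd, s = (-29)-11 = -40

-40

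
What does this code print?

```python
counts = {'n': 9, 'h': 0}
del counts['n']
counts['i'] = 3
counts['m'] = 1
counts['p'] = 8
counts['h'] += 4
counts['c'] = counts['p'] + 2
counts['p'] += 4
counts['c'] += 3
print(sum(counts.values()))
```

33

del 'n' → {'h': 0}
counts['i'] = 3 → {'h': 0, 'i': 3}
counts['m'] = 1 → {'h': 0, 'i': 3, 'm': 1}
counts['p'] = 8 → {'h': 0, 'i': 3, 'm': 1, 'p': 8}
counts['h'] = 0+4 = 4 → {'h': 4, 'i': 3, 'm': 1, 'p': 8}
counts['c'] = counts['p']+2 = 10 → {'h': 4, 'i': 3, 'm': 1, 'p': 8, 'c': 10}
counts['p'] = 8+4 = 12 → {'h': 4, 'i': 3, 'm': 1, 'p': 12, 'c': 10}
counts['c'] = 10+3 = 13 → {'h': 4, 'i': 3, 'm': 1, 'p': 12, 'c': 13}
sum of values = 33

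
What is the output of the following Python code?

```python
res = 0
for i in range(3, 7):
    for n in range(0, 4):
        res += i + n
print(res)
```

i=3,n=0: res = 0+3 = 3
i=3,n=1: res = 3+4 = 7
i=3,n=2: res = 7+5 = 12
i=3,n=3: res = 12+6 = 18
i=4,n=0: res = 18+4 = 22
i=4,n=1: res = 22+5 = 27
i=4,n=2: res = 27+6 = 33
i=4,n=3: res = 33+7 = 40
i=5,n=0: res = 40+5 = 45
i=5,n=1: res = 45+6 = 51
i=5,n=2: res = 51+7 = 58
i=5,n=3: res = 58+8 = 66
i=6,n=0: res = 66+6 = 72
i=6,n=1: res = 72+7 = 79
i=6,n=2: res = 79+8 = 87
i=6,n=3: res = 87+9 = 96

96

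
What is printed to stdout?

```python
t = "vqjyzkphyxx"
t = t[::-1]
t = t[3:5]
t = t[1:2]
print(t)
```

reverse → 'xxyhpkzyjqv'
slice [3:5] → 'hp'
slice [1:2] → 'p'

p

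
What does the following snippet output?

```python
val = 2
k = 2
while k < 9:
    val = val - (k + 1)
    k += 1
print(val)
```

k=2: val = 2-3 = -1
k=3: val = (-1)-4 = -5
k=4: val = (-5)-5 = -10
k=5: val = (-10)-6 = -16
k=6: val = (-16)-7 = -23
k=7: val = (-23)-8 = -31
k=8: val = (-31)-9 = -40

-40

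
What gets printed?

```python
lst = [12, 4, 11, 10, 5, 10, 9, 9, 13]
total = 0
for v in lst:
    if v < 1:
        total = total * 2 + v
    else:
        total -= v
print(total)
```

v=12: not <1, total = 0-12 = -12
v=4: not <1, total = (-12)-4 = -16
v=11: not <1, total = (-16)-11 = -27
v=10: not <1, total = (-27)-10 = -37
v=5: not <1, total = (-37)-5 = -42
v=10: not <1, total = (-42)-10 = -52
v=9: not <1, total = (-52)-9 = -61
v=9: not <1, total = (-61)-9 = -70
v=13: not <1, total = (-70)-13 = -83

-83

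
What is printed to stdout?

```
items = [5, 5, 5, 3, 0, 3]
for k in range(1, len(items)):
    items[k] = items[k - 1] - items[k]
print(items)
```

[5, 0, -5, -8, -8, -11]

k=1: items[1] = 5-5 = 0 → [5, 0, 5, 3, 0, 3]
k=2: items[2] = 0-5 = -5 → [5, 0, -5, 3, 0, 3]
k=3: items[3] = (-5)-3 = -8 → [5, 0, -5, -8, 0, 3]
k=4: items[4] = (-8)-0 = -8 → [5, 0, -5, -8, -8, 3]
k=5: items[5] = (-8)-3 = -11 → [5, 0, -5, -8, -8, -11]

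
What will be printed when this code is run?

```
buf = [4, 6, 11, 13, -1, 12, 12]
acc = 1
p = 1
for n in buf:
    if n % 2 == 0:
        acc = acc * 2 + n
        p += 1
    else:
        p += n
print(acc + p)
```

n=4: even, acc = 1*2+4 = 6; p=2
n=6: even, acc = 6*2+6 = 18; p=3
n=11: not even; p=14
n=13: not even; p=27
n=-1: not even; p=26
n=12: even, acc = 18*2+12 = 48; p=27
n=12: even, acc = 48*2+12 = 108; p=28
acc+p = 108+28 = 136

136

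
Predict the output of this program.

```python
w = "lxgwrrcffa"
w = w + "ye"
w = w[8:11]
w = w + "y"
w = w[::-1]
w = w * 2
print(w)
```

yyafyyaf

+ 'ye' → 'lxgwrrcffaye'
slice [8:11] → 'fay'
+ 'y' → 'fayy'
reverse → 'yyaf'
repeat ×2 → 'yyafyyaf'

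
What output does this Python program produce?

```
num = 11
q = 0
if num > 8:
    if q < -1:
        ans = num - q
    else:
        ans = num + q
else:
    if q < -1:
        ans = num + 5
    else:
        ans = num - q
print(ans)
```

11

num=11, q=0
num > 8 is True; q < -1 is False
→ ans = num + q = 11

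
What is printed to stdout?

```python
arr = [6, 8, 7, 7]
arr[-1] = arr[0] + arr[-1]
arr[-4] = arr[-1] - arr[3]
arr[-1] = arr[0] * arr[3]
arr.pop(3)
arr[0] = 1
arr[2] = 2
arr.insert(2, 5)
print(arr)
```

arr[-1] = arr[0]+arr[-1] = 6+7 = 13 → [6, 8, 7, 13]
arr[-4] = arr[-1]-arr[3] = 13-13 = 0 → [0, 8, 7, 13]
arr[-1] = arr[0]*arr[3] = 0*13 = 0 → [0, 8, 7, 0]
pop(3) removes 0 → [0, 8, 7]
arr[0] = 1 → [1, 8, 7]
arr[2] = 2 → [1, 8, 2]
insert 5 at 2 → [1, 8, 5, 2]

[1, 8, 5, 2]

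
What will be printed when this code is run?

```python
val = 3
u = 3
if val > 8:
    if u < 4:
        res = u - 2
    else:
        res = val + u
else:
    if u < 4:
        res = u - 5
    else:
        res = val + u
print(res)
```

val=3, u=3
val > 8 is False; u < 4 is True
→ res = u - 5 = -2

-2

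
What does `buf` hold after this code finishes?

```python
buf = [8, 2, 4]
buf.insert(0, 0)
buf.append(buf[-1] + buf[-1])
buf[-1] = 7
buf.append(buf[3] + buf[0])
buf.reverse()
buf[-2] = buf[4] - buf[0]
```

[4, 7, 4, 2, 4, 0]

insert 0 at 0 → [0, 8, 2, 4]
append buf[-1]+buf[-1] = 4+4 = 8 → [0, 8, 2, 4, 8]
buf[-1] = 7 → [0, 8, 2, 4, 7]
append buf[3]+buf[0] = 4+0 = 4 → [0, 8, 2, 4, 7, 4]
reverse → [4, 7, 4, 2, 8, 0]
buf[-2] = buf[4]-buf[0] = 8-4 = 4 → [4, 7, 4, 2, 4, 0]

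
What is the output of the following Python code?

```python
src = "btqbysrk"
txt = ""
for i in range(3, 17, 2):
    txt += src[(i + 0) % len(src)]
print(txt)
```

i=3: add src[3]='b' → 'b'
i=5: add src[5]='s' → 'bs'
i=7: add src[7]='k' → 'bsk'
i=9: add src[1]='t' → 'bskt'
i=11: add src[3]='b' → 'bsktb'
i=13: add src[5]='s' → 'bsktbs'
i=15: add src[7]='k' → 'bsktbsk'

bsktbsk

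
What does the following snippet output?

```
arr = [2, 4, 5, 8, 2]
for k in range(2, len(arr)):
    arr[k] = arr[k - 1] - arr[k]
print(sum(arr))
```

-15

k=2: arr[2] = 4-5 = -1 → [2, 4, -1, 8, 2]
k=3: arr[3] = (-1)-8 = -9 → [2, 4, -1, -9, 2]
k=4: arr[4] = (-9)-2 = -11 → [2, 4, -1, -9, -11]
sum = -15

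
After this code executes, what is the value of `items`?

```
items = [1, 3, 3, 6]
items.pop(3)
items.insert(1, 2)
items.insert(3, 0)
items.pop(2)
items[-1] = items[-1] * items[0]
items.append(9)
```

pop(3) removes 6 → [1, 3, 3]
insert 2 at 1 → [1, 2, 3, 3]
insert 0 at 3 → [1, 2, 3, 0, 3]
pop(2) removes 3 → [1, 2, 0, 3]
items[-1] = items[-1]*items[0] = 3*1 = 3 → [1, 2, 0, 3]
append 9 → [1, 2, 0, 3, 9]

[1, 2, 0, 3, 9]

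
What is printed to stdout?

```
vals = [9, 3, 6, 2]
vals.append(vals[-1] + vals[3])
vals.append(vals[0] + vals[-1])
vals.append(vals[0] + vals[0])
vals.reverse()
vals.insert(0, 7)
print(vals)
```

append vals[-1]+vals[3] = 2+2 = 4 → [9, 3, 6, 2, 4]
append vals[0]+vals[-1] = 9+4 = 13 → [9, 3, 6, 2, 4, 13]
append vals[0]+vals[0] = 9+9 = 18 → [9, 3, 6, 2, 4, 13, 18]
reverse → [18, 13, 4, 2, 6, 3, 9]
insert 7 at 0 → [7, 18, 13, 4, 2, 6, 3, 9]

[7, 18, 13, 4, 2, 6, 3, 9]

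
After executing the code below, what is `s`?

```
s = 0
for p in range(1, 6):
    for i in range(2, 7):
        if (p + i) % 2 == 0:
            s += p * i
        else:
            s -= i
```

92

p=1,i=2: odd sum, s = 0-2 = -2
p=1,i=3: even sum, s = (-2)+3 = 1
p=1,i=4: odd sum, s = 1-4 = -3
p=1,i=5: even sum, s = (-3)+5 = 2
p=1,i=6: odd sum, s = 2-6 = -4
p=2,i=2: even sum, s = (-4)+4 = 0
p=2,i=3: odd sum, s = 0-3 = -3
p=2,i=4: even sum, s = (-3)+8 = 5
p=2,i=5: odd sum, s = 5-5 = 0
p=2,i=6: even sum, s = 0+12 = 12
p=3,i=2: odd sum, s = 12-2 = 10
p=3,i=3: even sum, s = 10+9 = 19
p=3,i=4: odd sum, s = 19-4 = 15
p=3,i=5: even sum, s = 15+15 = 30
p=3,i=6: odd sum, s = 30-6 = 24
p=4,i=2: even sum, s = 24+8 = 32
p=4,i=3: odd sum, s = 32-3 = 29
p=4,i=4: even sum, s = 29+16 = 45
p=4,i=5: odd sum, s = 45-5 = 40
p=4,i=6: even sum, s = 40+24 = 64
p=5,i=2: odd sum, s = 64-2 = 62
p=5,i=3: even sum, s = 62+15 = 77
p=5,i=4: odd sum, s = 77-4 = 73
p=5,i=5: even sum, s = 73+25 = 98
p=5,i=6: odd sum, s = 98-6 = 92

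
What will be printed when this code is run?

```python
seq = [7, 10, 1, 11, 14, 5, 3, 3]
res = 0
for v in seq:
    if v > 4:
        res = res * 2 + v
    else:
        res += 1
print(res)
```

279

v=7: >4, res = 0*2+7 = 7
v=10: >4, res = 7*2+10 = 24
v=1: not >4, res = 24+1 = 25
v=11: >4, res = 25*2+11 = 61
v=14: >4, res = 61*2+14 = 136
v=5: >4, res = 136*2+5 = 277
v=3: not >4, res = 277+1 = 278
v=3: not >4, res = 278+1 = 279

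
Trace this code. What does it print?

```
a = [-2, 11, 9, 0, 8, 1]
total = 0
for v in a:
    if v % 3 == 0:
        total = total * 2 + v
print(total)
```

18

v=-2: not %3==0
v=11: not %3==0
v=9: %3==0, total = 0*2+9 = 9
v=0: %3==0, total = 9*2+0 = 18
v=8: not %3==0
v=1: not %3==0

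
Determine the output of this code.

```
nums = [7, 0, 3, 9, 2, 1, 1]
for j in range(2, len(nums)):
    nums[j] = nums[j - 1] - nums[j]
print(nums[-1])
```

j=2: nums[2] = 0-3 = -3 → [7, 0, -3, 9, 2, 1, 1]
j=3: nums[3] = (-3)-9 = -12 → [7, 0, -3, -12, 2, 1, 1]
j=4: nums[4] = (-12)-2 = -14 → [7, 0, -3, -12, -14, 1, 1]
j=5: nums[5] = (-14)-1 = -15 → [7, 0, -3, -12, -14, -15, 1]
j=6: nums[6] = (-15)-1 = -16 → [7, 0, -3, -12, -14, -15, -16]

-16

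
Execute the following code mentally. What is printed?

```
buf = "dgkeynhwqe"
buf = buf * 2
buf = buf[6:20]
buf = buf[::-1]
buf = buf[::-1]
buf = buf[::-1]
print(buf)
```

eqwhnyekgdeqwh

repeat ×2 → 'dgkeynhwqedgkeynhwqe'
slice [6:20] → 'hwqedgkeynhwqe'
reverse → 'eqwhnyekgdeqwh'
reverse → 'hwqedgkeynhwqe'
reverse → 'eqwhnyekgdeqwh'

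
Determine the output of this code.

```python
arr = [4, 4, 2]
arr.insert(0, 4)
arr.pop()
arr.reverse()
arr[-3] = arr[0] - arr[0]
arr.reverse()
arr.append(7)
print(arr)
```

[4, 4, 0, 7]

insert 4 at 0 → [4, 4, 4, 2]
pop() removes 2 → [4, 4, 4]
reverse → [4, 4, 4]
arr[-3] = arr[0]-arr[0] = 4-4 = 0 → [0, 4, 4]
reverse → [4, 4, 0]
append 7 → [4, 4, 0, 7]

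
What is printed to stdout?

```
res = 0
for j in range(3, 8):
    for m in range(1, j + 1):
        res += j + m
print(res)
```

j=3,m=1: res = 0+4 = 4
j=3,m=2: res = 4+5 = 9
j=3,m=3: res = 9+6 = 15
j=4,m=1: res = 15+5 = 20
j=4,m=2: res = 20+6 = 26
j=4,m=3: res = 26+7 = 33
j=4,m=4: res = 33+8 = 41
j=5,m=1: res = 41+6 = 47
j=5,m=2: res = 47+7 = 54
j=5,m=3: res = 54+8 = 62
j=5,m=4: res = 62+9 = 71
j=5,m=5: res = 71+10 = 81
j=6,m=1: res = 81+7 = 88
j=6,m=2: res = 88+8 = 96
j=6,m=3: res = 96+9 = 105
j=6,m=4: res = 105+10 = 115
j=6,m=5: res = 115+11 = 126
j=6,m=6: res = 126+12 = 138
j=7,m=1: res = 138+8 = 146
j=7,m=2: res = 146+9 = 155
j=7,m=3: res = 155+10 = 165
j=7,m=4: res = 165+11 = 176
j=7,m=5: res = 176+12 = 188
j=7,m=6: res = 188+13 = 201
j=7,m=7: res = 201+14 = 215

215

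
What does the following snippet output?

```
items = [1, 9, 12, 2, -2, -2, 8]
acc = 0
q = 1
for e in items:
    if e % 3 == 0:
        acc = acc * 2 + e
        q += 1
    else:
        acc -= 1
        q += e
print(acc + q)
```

32

e=1: not %3==0, acc = 0-1 = -1; q=2
e=9: %3==0, acc = (-1)*2+9 = 7; q=3
e=12: %3==0, acc = 7*2+12 = 26; q=4
e=2: not %3==0, acc = 26-1 = 25; q=6
e=-2: not %3==0, acc = 25-1 = 24; q=4
e=-2: not %3==0, acc = 24-1 = 23; q=2
e=8: not %3==0, acc = 23-1 = 22; q=10
acc+q = 22+10 = 32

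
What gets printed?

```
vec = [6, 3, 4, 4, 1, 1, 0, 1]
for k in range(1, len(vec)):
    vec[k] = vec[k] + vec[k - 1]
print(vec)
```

k=1: vec[1] = 3+6 = 9 → [6, 9, 4, 4, 1, 1, 0, 1]
k=2: vec[2] = 4+9 = 13 → [6, 9, 13, 4, 1, 1, 0, 1]
k=3: vec[3] = 4+13 = 17 → [6, 9, 13, 17, 1, 1, 0, 1]
k=4: vec[4] = 1+17 = 18 → [6, 9, 13, 17, 18, 1, 0, 1]
k=5: vec[5] = 1+18 = 19 → [6, 9, 13, 17, 18, 19, 0, 1]
k=6: vec[6] = 0+19 = 19 → [6, 9, 13, 17, 18, 19, 19, 1]
k=7: vec[7] = 1+19 = 20 → [6, 9, 13, 17, 18, 19, 19, 20]

[6, 9, 13, 17, 18, 19, 19, 20]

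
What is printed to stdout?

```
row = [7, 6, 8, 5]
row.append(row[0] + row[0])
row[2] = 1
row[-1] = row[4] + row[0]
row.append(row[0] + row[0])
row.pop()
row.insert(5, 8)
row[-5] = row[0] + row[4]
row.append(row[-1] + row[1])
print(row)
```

[7, 28, 1, 5, 21, 8, 36]

append row[0]+row[0] = 7+7 = 14 → [7, 6, 8, 5, 14]
row[2] = 1 → [7, 6, 1, 5, 14]
row[-1] = row[4]+row[0] = 14+7 = 21 → [7, 6, 1, 5, 21]
append row[0]+row[0] = 7+7 = 14 → [7, 6, 1, 5, 21, 14]
pop() removes 14 → [7, 6, 1, 5, 21]
insert 8 at 5 → [7, 6, 1, 5, 21, 8]
row[-5] = row[0]+row[4] = 7+21 = 28 → [7, 28, 1, 5, 21, 8]
append row[-1]+row[1] = 8+28 = 36 → [7, 28, 1, 5, 21, 8, 36]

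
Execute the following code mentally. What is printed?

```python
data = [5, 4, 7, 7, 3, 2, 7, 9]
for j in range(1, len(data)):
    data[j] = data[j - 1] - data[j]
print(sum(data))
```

-106

j=1: data[1] = 5-4 = 1 → [5, 1, 7, 7, 3, 2, 7, 9]
j=2: data[2] = 1-7 = -6 → [5, 1, -6, 7, 3, 2, 7, 9]
j=3: data[3] = (-6)-7 = -13 → [5, 1, -6, -13, 3, 2, 7, 9]
j=4: data[4] = (-13)-3 = -16 → [5, 1, -6, -13, -16, 2, 7, 9]
j=5: data[5] = (-16)-2 = -18 → [5, 1, -6, -13, -16, -18, 7, 9]
j=6: data[6] = (-18)-7 = -25 → [5, 1, -6, -13, -16, -18, -25, 9]
j=7: data[7] = (-25)-9 = -34 → [5, 1, -6, -13, -16, -18, -25, -34]
sum = -106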